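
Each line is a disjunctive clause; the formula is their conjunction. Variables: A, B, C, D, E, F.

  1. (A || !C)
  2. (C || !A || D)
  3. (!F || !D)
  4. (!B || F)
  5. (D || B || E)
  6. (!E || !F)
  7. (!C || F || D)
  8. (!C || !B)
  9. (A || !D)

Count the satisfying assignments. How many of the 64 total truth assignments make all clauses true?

6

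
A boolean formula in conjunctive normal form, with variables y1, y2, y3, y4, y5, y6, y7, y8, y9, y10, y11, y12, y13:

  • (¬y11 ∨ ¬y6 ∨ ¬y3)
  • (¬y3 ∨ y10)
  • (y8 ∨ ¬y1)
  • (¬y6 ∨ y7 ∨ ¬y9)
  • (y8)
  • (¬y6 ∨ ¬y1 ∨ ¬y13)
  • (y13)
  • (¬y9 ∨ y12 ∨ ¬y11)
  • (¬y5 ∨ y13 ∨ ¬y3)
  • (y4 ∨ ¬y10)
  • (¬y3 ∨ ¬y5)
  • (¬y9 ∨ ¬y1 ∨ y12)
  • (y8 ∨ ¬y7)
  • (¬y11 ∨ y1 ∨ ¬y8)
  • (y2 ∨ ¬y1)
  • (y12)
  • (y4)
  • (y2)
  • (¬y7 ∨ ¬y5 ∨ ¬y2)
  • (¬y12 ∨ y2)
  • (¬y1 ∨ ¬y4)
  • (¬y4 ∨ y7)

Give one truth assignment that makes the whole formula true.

y1=F, y2=T, y3=F, y4=T, y5=F, y6=F, y7=T, y8=T, y9=T, y10=F, y11=F, y12=T, y13=T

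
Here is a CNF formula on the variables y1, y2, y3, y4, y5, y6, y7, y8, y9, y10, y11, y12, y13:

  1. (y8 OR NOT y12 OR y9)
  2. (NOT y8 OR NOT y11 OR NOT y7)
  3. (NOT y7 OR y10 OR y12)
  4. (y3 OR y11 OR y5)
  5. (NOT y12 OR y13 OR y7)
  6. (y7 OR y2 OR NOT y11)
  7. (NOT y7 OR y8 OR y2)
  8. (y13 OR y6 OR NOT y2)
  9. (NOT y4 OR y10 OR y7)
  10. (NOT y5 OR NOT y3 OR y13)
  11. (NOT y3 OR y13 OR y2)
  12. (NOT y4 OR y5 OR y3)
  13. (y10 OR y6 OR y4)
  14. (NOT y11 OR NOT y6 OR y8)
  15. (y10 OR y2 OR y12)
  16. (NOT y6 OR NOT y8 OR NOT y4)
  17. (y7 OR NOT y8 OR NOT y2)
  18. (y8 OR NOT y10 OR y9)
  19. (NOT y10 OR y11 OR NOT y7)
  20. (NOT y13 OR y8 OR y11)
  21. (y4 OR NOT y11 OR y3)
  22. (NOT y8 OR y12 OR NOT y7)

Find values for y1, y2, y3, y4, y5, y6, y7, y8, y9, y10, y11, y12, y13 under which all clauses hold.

y1=True, y2=False, y3=False, y4=False, y5=True, y6=True, y7=True, y8=True, y9=True, y10=False, y11=False, y12=True, y13=False

y9 occurs only positively in the remaining clauses — set y9 = True.
Set y2 = False and propagate.
Set y3 = False and propagate.
For the remaining variables, y1 = True, y4 = False, y5 = True, y6 = True, y7 = True, y8 = True, y10 = False, y11 = False, y12 = True, y13 = False works.
Every clause has at least one true literal under this assignment.
Check each clause:
  1. (y9 OR y8 OR NOT y12) — y8 is true.
  2. (NOT y11 OR NOT y8 OR NOT y7) — NOT y11 is true.
  3. (y12 OR NOT y7 OR y10) — y12 is true.
  4. (y5 OR y3 OR y11) — y5 is true.
  5. (y7 OR NOT y12 OR y13) — y7 is true.
  6. (y7 OR y2 OR NOT y11) — NOT y11 is true.
  7. (NOT y7 OR y2 OR y8) — y8 is true.
  8. (NOT y2 OR y6 OR y13) — NOT y2 is true.
  9. (y7 OR NOT y4 OR y10) — NOT y4 is true.
  10. (NOT y5 OR y13 OR NOT y3) — NOT y3 is true.
  11. (y2 OR NOT y3 OR y13) — NOT y3 is true.
  12. (y3 OR y5 OR NOT y4) — NOT y4 is true.
  13. (y4 OR y6 OR y10) — y6 is true.
  14. (NOT y11 OR NOT y6 OR y8) — y8 is true.
  15. (y10 OR y2 OR y12) — y12 is true.
  16. (NOT y6 OR NOT y4 OR NOT y8) — NOT y4 is true.
  17. (NOT y2 OR NOT y8 OR y7) — NOT y2 is true.
  18. (y8 OR NOT y10 OR y9) — y8 is true.
  19. (y11 OR NOT y10 OR NOT y7) — NOT y10 is true.
  20. (y8 OR y11 OR NOT y13) — y8 is true.
  21. (NOT y11 OR y4 OR y3) — NOT y11 is true.
  22. (NOT y8 OR y12 OR NOT y7) — y12 is true.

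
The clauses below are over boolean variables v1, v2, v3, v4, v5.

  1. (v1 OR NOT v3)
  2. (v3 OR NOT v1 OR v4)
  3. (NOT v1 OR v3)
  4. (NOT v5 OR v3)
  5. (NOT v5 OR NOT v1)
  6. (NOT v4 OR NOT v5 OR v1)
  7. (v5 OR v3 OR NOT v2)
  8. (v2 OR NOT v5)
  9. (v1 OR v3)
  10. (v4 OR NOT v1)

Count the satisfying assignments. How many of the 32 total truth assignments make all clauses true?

2

Satisfying assignments:
  v1=1 v2=0 v3=1 v4=1 v5=0
  v1=1 v2=1 v3=1 v4=1 v5=0
That's 2 in total.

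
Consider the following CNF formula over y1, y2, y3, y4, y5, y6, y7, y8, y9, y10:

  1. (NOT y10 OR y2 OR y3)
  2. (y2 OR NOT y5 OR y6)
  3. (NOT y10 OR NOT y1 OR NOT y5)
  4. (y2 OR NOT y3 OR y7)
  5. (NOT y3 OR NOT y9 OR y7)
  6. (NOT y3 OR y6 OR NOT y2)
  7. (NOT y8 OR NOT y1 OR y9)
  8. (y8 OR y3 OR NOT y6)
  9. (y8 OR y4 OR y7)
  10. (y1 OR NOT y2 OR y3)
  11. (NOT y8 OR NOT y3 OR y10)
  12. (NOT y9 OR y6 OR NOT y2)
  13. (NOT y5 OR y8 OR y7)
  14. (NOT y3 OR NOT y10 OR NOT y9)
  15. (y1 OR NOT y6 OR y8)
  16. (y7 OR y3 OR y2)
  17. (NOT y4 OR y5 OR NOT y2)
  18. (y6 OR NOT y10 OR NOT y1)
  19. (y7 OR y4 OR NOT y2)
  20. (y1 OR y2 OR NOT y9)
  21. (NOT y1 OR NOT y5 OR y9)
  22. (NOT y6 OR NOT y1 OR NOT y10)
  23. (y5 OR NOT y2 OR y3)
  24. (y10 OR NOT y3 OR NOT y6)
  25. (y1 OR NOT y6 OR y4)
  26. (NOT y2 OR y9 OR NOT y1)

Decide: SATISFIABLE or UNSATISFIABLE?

SATISFIABLE

Pure literal: y7 appears only positively; assign y7 = True.
Set y1 = True and propagate.
Set y2 = False and propagate.
For the remaining variables, y3 = False, y4 = False, y5 = False, y6 = True, y8 = True, y9 = True, y10 = False works.
Every clause has at least one true literal under this assignment.
So y1 = True, y2 = False, y3 = False, y4 = False, y5 = False, y6 = True, y7 = True, y8 = True, y9 = True, y10 = False is a satisfying assignment.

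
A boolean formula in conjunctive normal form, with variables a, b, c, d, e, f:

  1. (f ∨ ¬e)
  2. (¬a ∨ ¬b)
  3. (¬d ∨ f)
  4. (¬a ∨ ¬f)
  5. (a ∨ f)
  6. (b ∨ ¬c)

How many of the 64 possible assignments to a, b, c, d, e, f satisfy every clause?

13

Split on f, then a.
  f=1, a=1: a clause becomes empty — 0.
  f=1, a=0: d, e free; 3 ways for (b,c) × 2^2 = 12.
  f=0, a=1: remaining (b,c,d,e) ∈ {(0,0,0,0)} — 1.
  f=0, a=0: a clause becomes empty — 0.
Total: 0 + 12 + 1 + 0 = 13.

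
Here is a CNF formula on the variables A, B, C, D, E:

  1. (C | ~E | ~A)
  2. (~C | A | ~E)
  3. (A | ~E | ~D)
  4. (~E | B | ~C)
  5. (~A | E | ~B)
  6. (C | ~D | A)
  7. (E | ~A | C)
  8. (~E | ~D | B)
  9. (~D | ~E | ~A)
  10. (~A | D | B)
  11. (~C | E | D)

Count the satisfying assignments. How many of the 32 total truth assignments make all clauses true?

8

Satisfying assignments:
  A=F B=F C=F D=F E=F
  A=F B=F C=F D=F E=T
  A=F B=F C=T D=T E=F
  A=F B=T C=F D=F E=F
  A=F B=T C=F D=F E=T
  A=F B=T C=T D=T E=F
  A=T B=F C=T D=T E=F
  A=T B=T C=T D=F E=T
Count: 8.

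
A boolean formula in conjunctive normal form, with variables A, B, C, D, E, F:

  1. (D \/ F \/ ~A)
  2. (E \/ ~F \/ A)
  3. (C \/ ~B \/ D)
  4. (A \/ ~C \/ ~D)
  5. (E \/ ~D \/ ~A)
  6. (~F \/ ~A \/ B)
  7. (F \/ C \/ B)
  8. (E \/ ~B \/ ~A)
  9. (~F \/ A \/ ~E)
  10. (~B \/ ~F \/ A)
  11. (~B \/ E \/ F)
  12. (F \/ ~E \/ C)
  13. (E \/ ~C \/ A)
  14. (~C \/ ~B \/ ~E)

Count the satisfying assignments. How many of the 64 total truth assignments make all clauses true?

3

The models are:
  A=F B=F C=T D=F E=T F=F
  A=T B=F C=T D=T E=T F=F
  A=T B=T C=F D=T E=T F=T
That's 3 in total.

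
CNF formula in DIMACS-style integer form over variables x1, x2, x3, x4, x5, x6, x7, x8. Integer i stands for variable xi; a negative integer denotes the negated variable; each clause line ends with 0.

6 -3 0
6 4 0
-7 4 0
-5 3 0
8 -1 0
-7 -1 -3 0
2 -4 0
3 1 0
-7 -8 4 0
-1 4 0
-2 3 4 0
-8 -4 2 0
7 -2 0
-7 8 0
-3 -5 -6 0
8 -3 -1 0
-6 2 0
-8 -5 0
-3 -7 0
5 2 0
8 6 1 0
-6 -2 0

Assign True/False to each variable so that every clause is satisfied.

Set x1 = True and propagate.
  then x8 is forced to True.
  then x4 is forced to True.
  then x2 is forced to True.
  then x7 is forced to True.
  then x3 is forced to False.
  then x5 is forced to False.
  then x6 is forced to False.
Every clause has at least one true literal under this assignment.

x1=T, x2=T, x3=F, x4=T, x5=F, x6=F, x7=T, x8=T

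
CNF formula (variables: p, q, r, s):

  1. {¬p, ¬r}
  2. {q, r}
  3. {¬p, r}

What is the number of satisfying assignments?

The models are:
  p=0 q=0 r=1 s=0
  p=0 q=0 r=1 s=1
  p=0 q=1 r=0 s=0
  p=0 q=1 r=0 s=1
  p=0 q=1 r=1 s=0
  p=0 q=1 r=1 s=1
That's 6 in total.

6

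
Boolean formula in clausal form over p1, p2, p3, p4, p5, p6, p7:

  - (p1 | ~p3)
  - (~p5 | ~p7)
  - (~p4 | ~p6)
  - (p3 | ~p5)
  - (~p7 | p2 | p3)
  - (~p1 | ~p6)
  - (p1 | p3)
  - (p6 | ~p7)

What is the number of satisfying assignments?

12

Split on p3, then p1.
  p3=1, p1=1: forces p6=0; p7=0; p2, p4, p5 free → 2^3 = 8.
  p3=1, p1=0: a clause becomes empty — 0.
  p3=0, p1=1: remaining (p2,p4,p5,p6,p7) ∈ {(0,0,0,0,0); (0,1,0,0,0); (1,0,0,0,0); (1,1,0,0,0)} — 4.
  p3=0, p1=0: a clause becomes empty — 0.
Total: 8 + 0 + 4 + 0 = 12.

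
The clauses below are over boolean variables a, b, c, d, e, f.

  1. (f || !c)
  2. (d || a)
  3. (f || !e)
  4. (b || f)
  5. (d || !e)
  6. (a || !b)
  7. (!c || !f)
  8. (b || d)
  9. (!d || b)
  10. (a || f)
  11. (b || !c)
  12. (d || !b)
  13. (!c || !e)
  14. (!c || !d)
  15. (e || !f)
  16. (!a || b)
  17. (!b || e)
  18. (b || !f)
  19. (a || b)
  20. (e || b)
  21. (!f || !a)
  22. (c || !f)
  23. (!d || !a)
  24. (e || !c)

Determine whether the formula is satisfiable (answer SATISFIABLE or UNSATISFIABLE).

UNSATISFIABLE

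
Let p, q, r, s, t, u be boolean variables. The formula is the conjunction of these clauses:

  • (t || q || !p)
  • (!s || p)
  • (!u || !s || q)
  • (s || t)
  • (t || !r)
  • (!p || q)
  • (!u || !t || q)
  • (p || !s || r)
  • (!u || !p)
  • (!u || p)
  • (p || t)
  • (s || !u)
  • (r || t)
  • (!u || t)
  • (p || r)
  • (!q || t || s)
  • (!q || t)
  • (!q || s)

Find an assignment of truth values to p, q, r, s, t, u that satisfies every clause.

u occurs only negated in the remaining clauses — set u = False.
Try p = True.
  then q is forced to True.
  then t is forced to True.
  then s is forced to True.
r is now unconstrained; take r = True.

p=True, q=True, r=True, s=True, t=True, u=False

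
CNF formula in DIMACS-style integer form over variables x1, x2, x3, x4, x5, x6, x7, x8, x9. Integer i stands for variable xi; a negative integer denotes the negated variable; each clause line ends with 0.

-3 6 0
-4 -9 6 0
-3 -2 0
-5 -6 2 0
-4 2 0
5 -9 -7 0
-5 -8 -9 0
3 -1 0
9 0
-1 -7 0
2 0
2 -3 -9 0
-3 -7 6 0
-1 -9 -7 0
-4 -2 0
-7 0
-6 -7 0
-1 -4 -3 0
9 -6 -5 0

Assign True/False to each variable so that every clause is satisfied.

x1=F  x2=T  x3=F  x4=F  x5=F  x6=F  x7=F  x8=T  x9=T

(x9) is a unit clause, so x9 = True.
Unit propagation: (x2) forces x2 = True.
The clause (!x3) is unit: x3 must be False.
The clause (!x1) is unit: x1 must be False.
Unit propagation: (!x4) forces x4 = False.
Unit propagation: (!x7) forces x7 = False.
x5 occurs only negated in the remaining clauses — set x5 = False.
x6, x8 are now unconstrained; take x6 = False, x8 = True.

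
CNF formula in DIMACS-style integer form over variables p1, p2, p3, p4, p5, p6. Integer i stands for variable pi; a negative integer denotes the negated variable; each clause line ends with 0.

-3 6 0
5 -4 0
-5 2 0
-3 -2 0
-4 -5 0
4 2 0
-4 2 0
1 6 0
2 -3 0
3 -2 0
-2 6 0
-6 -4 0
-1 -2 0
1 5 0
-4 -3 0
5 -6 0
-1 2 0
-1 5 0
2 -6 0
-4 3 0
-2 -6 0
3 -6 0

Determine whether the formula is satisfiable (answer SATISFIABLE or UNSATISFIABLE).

UNSATISFIABLE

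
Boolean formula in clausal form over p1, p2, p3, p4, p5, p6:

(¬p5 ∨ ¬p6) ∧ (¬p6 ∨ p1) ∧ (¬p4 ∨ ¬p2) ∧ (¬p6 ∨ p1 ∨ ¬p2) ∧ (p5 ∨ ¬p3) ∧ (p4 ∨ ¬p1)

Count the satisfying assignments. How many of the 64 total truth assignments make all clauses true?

13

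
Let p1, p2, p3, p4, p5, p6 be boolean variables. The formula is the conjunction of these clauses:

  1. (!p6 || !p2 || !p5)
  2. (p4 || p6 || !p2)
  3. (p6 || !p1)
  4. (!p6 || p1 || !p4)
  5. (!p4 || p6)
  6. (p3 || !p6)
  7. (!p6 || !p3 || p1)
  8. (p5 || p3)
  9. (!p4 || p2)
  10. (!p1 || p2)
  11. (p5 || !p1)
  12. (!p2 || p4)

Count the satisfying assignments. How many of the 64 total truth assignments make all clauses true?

The models are:
  p1=0 p2=0 p3=0 p4=0 p5=1 p6=0
  p1=0 p2=0 p3=1 p4=0 p5=0 p6=0
  p1=0 p2=0 p3=1 p4=0 p5=1 p6=0
That's 3 in total.

3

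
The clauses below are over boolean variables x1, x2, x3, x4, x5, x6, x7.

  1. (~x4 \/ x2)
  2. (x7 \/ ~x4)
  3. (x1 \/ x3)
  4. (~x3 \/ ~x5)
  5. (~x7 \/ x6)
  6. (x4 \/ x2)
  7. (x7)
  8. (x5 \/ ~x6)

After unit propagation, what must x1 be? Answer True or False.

True

Unit clause (x7) sets x7 = True.
(x6 \/ ~x7) with x7 = True leaves only x6, so x6 = True.
From (x5 \/ ~x6) and x6 = True: x5 = True.
In (~x5 \/ ~x3), ~x5 is now false; ~x3 must hold, so x3 = False.
In (x3 \/ x1), x3 is now false; x1 must hold, so x1 = True.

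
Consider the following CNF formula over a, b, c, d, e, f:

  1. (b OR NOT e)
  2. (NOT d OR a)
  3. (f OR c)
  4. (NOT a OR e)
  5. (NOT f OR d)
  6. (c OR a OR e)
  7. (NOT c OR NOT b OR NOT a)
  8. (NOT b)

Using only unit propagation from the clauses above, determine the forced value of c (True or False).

Unit clause (NOT b) sets b = False.
In (NOT e OR b), b is now false; NOT e must hold, so e = False.
In (e OR NOT a), e is now false; NOT a must hold, so a = False.
(a OR NOT d): since a = False, the clause reduces to (NOT d). d = False.
In (NOT f OR d), d is now false; NOT f must hold, so f = False.
From (c OR f) and f = False: c = True.

True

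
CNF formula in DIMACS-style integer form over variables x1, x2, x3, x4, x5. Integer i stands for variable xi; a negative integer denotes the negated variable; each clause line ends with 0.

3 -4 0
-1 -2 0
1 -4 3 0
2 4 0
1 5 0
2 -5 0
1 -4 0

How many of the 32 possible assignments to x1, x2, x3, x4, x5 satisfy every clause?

Satisfying assignments:
  x1=F x2=T x3=F x4=F x5=T
  x1=F x2=T x3=T x4=F x5=T
  x1=T x2=F x3=T x4=T x5=F
Count: 3.

3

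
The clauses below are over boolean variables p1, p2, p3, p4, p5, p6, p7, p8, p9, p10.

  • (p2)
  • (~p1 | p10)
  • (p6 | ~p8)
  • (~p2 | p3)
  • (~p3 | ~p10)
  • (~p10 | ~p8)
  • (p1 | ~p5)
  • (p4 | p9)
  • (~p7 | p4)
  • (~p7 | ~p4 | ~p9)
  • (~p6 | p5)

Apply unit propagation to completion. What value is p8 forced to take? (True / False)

Unit clause (p2) sets p2 = True.
In (~p2 | p3), ~p2 is now false; p3 must hold, so p3 = True.
From (~p3 | ~p10) and p3 = True: p10 = False.
In (~p1 | p10), p10 is now false; ~p1 must hold, so p1 = False.
(~p5 | p1): since p1 = False, the clause reduces to (~p5). p5 = False.
(p5 | ~p6): since p5 = False, the clause reduces to (~p6). p6 = False.
(p6 | ~p8) with p6 = False leaves only ~p8, so p8 = False.

False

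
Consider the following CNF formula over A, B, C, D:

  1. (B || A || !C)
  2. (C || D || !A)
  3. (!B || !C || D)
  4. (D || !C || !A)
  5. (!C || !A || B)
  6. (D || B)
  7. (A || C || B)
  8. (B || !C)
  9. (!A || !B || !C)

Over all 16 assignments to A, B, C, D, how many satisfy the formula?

5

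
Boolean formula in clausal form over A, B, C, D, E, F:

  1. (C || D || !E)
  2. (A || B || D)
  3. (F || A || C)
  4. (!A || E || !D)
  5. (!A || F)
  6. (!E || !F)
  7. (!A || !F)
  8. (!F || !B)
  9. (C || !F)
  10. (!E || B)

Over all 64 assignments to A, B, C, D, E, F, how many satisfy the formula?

6

Satisfying assignments:
  A=0 B=0 C=1 D=1 E=0 F=0
  A=0 B=0 C=1 D=1 E=0 F=1
  A=0 B=1 C=1 D=0 E=0 F=0
  A=0 B=1 C=1 D=0 E=1 F=0
  A=0 B=1 C=1 D=1 E=0 F=0
  A=0 B=1 C=1 D=1 E=1 F=0
That's 6 in total.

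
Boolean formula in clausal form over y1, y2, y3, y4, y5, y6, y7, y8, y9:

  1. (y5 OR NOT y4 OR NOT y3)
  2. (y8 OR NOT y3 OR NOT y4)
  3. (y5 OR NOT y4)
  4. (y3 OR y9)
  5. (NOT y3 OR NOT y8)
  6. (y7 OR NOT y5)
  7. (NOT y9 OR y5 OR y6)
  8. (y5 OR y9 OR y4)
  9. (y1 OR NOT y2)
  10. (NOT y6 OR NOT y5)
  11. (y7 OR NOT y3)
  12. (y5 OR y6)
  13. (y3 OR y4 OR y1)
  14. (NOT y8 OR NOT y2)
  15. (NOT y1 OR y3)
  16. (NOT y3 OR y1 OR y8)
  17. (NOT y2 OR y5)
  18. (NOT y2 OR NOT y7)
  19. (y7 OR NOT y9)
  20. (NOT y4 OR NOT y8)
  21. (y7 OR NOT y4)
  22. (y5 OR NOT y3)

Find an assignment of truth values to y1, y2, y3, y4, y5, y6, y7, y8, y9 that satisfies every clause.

y1 = T, y2 = F, y3 = T, y4 = F, y5 = T, y6 = F, y7 = T, y8 = F, y9 = F

Pure literal: y2 appears only negated; assign y2 = False.
Set y1 = True and propagate.
  then y3 is forced to True.
  then y8 is forced to False.
  then y4 is forced to False.
  then y7 is forced to True.
  then y5 is forced to True.
  then y6 is forced to False.
y9 is now unconstrained; take y9 = False.
Every clause has at least one true literal under this assignment.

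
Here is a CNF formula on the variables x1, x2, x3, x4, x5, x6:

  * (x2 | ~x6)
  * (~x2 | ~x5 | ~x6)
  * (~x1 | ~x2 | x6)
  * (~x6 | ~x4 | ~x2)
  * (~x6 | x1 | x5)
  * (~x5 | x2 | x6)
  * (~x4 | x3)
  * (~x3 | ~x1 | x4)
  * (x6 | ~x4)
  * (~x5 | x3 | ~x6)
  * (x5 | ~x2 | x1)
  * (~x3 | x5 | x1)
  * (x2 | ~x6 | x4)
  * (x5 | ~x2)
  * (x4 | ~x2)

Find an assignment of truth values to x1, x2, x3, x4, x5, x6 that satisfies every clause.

x1 = 0  x2 = 0  x3 = 0  x4 = 0  x5 = 0  x6 = 0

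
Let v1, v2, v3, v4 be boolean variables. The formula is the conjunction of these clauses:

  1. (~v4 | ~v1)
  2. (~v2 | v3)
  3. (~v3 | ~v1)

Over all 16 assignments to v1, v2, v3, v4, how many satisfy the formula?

The models are:
  v1=0 v2=0 v3=0 v4=0
  v1=0 v2=0 v3=0 v4=1
  v1=0 v2=0 v3=1 v4=0
  v1=0 v2=0 v3=1 v4=1
  v1=0 v2=1 v3=1 v4=0
  v1=0 v2=1 v3=1 v4=1
  v1=1 v2=0 v3=0 v4=0
Count: 7.

7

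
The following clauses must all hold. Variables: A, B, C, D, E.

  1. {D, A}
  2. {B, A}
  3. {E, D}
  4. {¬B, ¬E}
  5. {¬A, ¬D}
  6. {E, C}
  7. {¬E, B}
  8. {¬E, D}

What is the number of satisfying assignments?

Satisfying assignments:
  A=0 B=1 C=1 D=1 E=0
That's 1 in total.

1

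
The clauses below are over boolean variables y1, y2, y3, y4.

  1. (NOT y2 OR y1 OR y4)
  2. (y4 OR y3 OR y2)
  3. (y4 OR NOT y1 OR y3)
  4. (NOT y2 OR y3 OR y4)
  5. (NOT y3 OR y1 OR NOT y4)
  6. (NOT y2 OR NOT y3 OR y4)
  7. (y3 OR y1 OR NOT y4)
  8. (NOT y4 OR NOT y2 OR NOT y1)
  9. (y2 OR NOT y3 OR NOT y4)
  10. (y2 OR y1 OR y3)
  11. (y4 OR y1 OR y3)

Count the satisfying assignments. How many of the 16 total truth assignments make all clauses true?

3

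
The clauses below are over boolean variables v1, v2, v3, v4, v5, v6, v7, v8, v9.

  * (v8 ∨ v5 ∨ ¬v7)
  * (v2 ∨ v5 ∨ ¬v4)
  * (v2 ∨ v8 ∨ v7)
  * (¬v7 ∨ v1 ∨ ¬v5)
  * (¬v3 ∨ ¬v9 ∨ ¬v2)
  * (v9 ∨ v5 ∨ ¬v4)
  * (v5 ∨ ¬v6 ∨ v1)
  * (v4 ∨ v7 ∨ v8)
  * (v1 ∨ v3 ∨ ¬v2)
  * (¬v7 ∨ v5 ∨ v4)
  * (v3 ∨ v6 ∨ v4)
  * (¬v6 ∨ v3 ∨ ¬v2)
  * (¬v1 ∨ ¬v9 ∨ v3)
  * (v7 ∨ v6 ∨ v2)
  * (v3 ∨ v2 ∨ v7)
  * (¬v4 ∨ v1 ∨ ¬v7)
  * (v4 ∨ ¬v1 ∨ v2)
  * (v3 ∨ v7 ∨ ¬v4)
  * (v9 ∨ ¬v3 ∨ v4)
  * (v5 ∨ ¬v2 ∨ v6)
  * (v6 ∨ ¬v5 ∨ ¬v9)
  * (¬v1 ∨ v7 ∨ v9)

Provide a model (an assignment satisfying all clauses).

v1=True  v2=False  v3=True  v4=True  v5=True  v6=True  v7=True  v8=True  v9=True

Check each clause:
  1. (¬v7 ∨ v8 ∨ v5) — v8 is true.
  2. (v5 ∨ v2 ∨ ¬v4) — v5 is true.
  3. (v7 ∨ v2 ∨ v8) — v8 is true.
  4. (¬v5 ∨ v1 ∨ ¬v7) — v1 is true.
  5. (¬v9 ∨ ¬v2 ∨ ¬v3) — ¬v2 is true.
  6. (v9 ∨ ¬v4 ∨ v5) — v9 is true.
  7. (v1 ∨ v5 ∨ ¬v6) — v1 is true.
  8. (v4 ∨ v7 ∨ v8) — v8 is true.
  9. (v3 ∨ v1 ∨ ¬v2) — v1 is true.
  10. (v4 ∨ v5 ∨ ¬v7) — v4 is true.
  11. (v3 ∨ v6 ∨ v4) — v3 is true.
  12. (¬v2 ∨ ¬v6 ∨ v3) — v3 is true.
  13. (¬v1 ∨ v3 ∨ ¬v9) — v3 is true.
  14. (v6 ∨ v2 ∨ v7) — v6 is true.
  15. (v2 ∨ v3 ∨ v7) — v3 is true.
  16. (v1 ∨ ¬v7 ∨ ¬v4) — v1 is true.
  17. (v2 ∨ ¬v1 ∨ v4) — v4 is true.
  18. (v3 ∨ ¬v4 ∨ v7) — v3 is true.
  19. (¬v3 ∨ v9 ∨ v4) — v9 is true.
  20. (¬v2 ∨ v6 ∨ v5) — v5 is true.
  21. (¬v9 ∨ v6 ∨ ¬v5) — v6 is true.
  22. (v9 ∨ ¬v1 ∨ v7) — v9 is true.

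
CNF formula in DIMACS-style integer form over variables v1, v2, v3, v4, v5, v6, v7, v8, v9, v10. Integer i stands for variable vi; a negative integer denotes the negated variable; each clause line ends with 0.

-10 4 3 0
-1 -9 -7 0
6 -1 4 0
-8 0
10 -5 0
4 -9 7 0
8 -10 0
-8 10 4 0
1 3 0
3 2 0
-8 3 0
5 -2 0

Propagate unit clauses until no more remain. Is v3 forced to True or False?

True

(~v8) is a unit clause: v8 = False.
From (v8 \/ ~v10) and v8 = False: v10 = False.
(~v5 \/ v10) with v10 = False leaves only ~v5, so v5 = False.
From (~v2 \/ v5) and v5 = False: v2 = False.
From (v3 \/ v2) and v2 = False: v3 = True.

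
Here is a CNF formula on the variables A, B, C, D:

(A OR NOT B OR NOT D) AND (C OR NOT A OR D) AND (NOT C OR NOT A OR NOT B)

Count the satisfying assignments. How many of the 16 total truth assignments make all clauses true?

10

Split on A, then B.
  A=1, B=1: remaining (C,D) ∈ {(0,1)} — 1.
  A=1, B=0: remaining (C,D) ∈ {(0,1); (1,0); (1,1)} — 3.
  A=0, B=1: remaining (C,D) ∈ {(0,0); (1,0)} — 2.
  A=0, B=0: remaining (C,D) ∈ {(0,0); (0,1); (1,0); (1,1)} — 4.
Total: 1 + 3 + 2 + 4 = 10.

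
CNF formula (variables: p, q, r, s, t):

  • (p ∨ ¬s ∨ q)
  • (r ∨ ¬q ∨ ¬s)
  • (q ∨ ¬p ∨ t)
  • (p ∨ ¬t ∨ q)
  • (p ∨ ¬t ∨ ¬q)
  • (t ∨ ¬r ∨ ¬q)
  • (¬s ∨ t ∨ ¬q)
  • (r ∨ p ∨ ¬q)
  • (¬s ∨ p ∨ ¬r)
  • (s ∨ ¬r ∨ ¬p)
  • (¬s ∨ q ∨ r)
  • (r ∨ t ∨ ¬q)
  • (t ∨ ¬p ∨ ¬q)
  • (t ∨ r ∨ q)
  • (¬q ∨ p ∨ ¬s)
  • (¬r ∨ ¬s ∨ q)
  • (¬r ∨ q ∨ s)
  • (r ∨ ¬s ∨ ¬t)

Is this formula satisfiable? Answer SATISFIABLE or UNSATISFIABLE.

SATISFIABLE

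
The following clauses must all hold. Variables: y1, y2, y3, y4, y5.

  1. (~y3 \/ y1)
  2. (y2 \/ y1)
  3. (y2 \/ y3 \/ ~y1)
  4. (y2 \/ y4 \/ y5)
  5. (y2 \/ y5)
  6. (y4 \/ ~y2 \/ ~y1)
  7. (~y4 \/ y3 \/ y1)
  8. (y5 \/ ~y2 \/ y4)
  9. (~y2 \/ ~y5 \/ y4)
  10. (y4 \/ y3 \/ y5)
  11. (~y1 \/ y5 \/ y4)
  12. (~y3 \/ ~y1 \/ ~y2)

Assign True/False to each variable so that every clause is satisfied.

y1=True  y2=True  y3=False  y4=True  y5=True

Check each clause:
  1. (y1 \/ ~y3) — y1 is true.
  2. (y2 \/ y1) — y1 is true.
  3. (~y1 \/ y2 \/ y3) — y2 is true.
  4. (y4 \/ y5 \/ y2) — y2 is true.
  5. (y5 \/ y2) — y2 is true.
  6. (~y1 \/ ~y2 \/ y4) — y4 is true.
  7. (y1 \/ y3 \/ ~y4) — y1 is true.
  8. (~y2 \/ y4 \/ y5) — y4 is true.
  9. (~y5 \/ ~y2 \/ y4) — y4 is true.
  10. (y5 \/ y3 \/ y4) — y4 is true.
  11. (y4 \/ y5 \/ ~y1) — y4 is true.
  12. (~y2 \/ ~y1 \/ ~y3) — ~y3 is true.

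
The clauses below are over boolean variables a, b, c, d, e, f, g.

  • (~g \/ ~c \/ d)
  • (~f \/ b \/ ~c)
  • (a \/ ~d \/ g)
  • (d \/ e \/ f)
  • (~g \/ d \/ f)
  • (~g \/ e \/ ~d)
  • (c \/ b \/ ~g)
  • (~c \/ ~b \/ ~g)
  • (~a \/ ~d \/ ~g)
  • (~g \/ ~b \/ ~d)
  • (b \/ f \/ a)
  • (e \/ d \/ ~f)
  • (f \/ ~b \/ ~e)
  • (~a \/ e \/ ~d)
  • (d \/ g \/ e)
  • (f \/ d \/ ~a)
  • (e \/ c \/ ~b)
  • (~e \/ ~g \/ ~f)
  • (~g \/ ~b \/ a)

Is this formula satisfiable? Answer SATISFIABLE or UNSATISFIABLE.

Branch on a: take a = True.
The remaining clauses are satisfied by b = True, c = True, d = True, e = True, f = True, g = False.
Every clause has at least one true literal under this assignment.
So a = True  b = True  c = True  d = True  e = True  f = True  g = False is a satisfying assignment.

SATISFIABLE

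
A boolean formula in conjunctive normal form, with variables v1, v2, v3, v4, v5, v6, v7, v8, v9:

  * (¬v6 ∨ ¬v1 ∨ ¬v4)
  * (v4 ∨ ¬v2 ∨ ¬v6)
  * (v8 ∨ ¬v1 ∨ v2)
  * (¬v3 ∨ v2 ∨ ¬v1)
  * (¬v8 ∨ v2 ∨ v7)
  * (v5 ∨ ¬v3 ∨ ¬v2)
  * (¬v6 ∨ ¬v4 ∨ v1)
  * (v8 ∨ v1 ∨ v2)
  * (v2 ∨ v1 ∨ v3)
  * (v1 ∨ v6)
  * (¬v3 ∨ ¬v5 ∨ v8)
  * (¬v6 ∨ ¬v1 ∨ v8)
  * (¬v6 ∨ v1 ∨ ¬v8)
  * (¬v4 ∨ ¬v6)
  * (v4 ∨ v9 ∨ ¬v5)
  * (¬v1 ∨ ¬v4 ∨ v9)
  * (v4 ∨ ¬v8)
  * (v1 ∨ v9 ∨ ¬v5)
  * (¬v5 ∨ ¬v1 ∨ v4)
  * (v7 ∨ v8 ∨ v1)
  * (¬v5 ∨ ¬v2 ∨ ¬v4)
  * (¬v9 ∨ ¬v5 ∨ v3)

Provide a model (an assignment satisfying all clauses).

Try v1 = True.
Set v2 = True and propagate.
For the remaining variables, v3 = False, v4 = True, v5 = False, v6 = False, v7 = False, v8 = False, v9 = True works.

v1=1, v2=1, v3=0, v4=1, v5=0, v6=0, v7=0, v8=0, v9=1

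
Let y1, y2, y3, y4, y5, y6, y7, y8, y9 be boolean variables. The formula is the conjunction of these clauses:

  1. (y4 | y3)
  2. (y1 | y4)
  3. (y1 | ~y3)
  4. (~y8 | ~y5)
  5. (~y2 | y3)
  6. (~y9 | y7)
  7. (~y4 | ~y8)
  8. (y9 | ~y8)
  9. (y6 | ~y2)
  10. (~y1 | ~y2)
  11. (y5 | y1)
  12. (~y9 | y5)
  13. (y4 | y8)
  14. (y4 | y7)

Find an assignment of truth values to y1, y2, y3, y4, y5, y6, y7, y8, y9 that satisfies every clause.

y1=T  y2=F  y3=F  y4=T  y5=T  y6=F  y7=F  y8=F  y9=F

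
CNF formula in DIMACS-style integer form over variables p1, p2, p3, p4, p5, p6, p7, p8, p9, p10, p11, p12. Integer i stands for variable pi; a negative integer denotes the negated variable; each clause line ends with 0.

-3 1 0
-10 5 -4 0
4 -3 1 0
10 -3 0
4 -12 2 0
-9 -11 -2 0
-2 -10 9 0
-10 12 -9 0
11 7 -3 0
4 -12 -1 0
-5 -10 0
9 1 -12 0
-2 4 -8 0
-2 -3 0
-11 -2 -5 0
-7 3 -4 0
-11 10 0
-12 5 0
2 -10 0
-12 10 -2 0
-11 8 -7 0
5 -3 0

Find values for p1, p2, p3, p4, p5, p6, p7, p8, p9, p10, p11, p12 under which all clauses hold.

p1 = T, p2 = F, p3 = F, p4 = F, p5 = T, p6 = F, p7 = F, p8 = F, p9 = T, p10 = F, p11 = F, p12 = F

Check each clause:
  1. (¬p3 ∨ p1) — p1 is true.
  2. (¬p4 ∨ ¬p10 ∨ p5) — ¬p4 is true.
  3. (¬p3 ∨ p1 ∨ p4) — p1 is true.
  4. (p10 ∨ ¬p3) — ¬p3 is true.
  5. (p4 ∨ p2 ∨ ¬p12) — ¬p12 is true.
  6. (¬p2 ∨ ¬p9 ∨ ¬p11) — ¬p11 is true.
  7. (¬p10 ∨ p9 ∨ ¬p2) — p9 is true.
  8. (¬p10 ∨ p12 ∨ ¬p9) — ¬p10 is true.
  9. (p11 ∨ ¬p3 ∨ p7) — ¬p3 is true.
  10. (¬p12 ∨ ¬p1 ∨ p4) — ¬p12 is true.
  11. (¬p10 ∨ ¬p5) — ¬p10 is true.
  12. (p1 ∨ p9 ∨ ¬p12) — p9 is true.
  13. (¬p8 ∨ ¬p2 ∨ p4) — ¬p8 is true.
  14. (¬p2 ∨ ¬p3) — ¬p3 is true.
  15. (¬p2 ∨ ¬p11 ∨ ¬p5) — ¬p11 is true.
  16. (p3 ∨ ¬p7 ∨ ¬p4) — ¬p7 is true.
  17. (p10 ∨ ¬p11) — ¬p11 is true.
  18. (¬p12 ∨ p5) — ¬p12 is true.
  19. (¬p10 ∨ p2) — ¬p10 is true.
  20. (p10 ∨ ¬p2 ∨ ¬p12) — ¬p12 is true.
  21. (¬p11 ∨ ¬p7 ∨ p8) — ¬p7 is true.
  22. (p5 ∨ ¬p3) — ¬p3 is true.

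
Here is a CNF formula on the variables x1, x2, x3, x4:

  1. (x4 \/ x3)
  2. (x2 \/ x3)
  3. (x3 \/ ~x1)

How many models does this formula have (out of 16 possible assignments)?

Split on x3, then x1.
  x3=1, x1=1: remaining (x2,x4) ∈ {(0,0); (0,1); (1,0); (1,1)} — 4.
  x3=1, x1=0: remaining (x2,x4) ∈ {(0,0); (0,1); (1,0); (1,1)} — 4.
  x3=0, x1=1: a clause becomes empty — 0.
  x3=0, x1=0: remaining (x2,x4) ∈ {(1,1)} — 1.
Total: 4 + 4 + 0 + 1 = 9.

9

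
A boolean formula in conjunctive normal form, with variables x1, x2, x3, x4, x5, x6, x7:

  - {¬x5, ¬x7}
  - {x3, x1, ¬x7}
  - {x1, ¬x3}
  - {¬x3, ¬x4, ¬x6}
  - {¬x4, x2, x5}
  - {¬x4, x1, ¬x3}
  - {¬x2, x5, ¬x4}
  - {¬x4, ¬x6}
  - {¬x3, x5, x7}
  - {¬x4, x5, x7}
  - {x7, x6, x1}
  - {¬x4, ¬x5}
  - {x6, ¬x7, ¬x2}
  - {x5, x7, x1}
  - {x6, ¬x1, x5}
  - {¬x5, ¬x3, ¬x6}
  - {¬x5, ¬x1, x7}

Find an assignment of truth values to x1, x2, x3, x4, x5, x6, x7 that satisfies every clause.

x1=F, x2=T, x3=F, x4=F, x5=T, x6=T, x7=F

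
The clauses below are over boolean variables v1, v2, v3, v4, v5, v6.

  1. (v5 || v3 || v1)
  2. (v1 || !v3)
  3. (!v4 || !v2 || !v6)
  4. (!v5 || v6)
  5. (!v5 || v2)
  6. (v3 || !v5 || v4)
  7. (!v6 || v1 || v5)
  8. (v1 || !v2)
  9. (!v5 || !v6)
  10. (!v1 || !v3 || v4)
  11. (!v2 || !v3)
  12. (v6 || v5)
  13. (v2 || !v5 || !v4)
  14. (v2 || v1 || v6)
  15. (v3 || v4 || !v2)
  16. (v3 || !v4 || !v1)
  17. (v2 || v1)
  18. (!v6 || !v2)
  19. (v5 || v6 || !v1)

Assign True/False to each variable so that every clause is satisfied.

v1 = True, v2 = False, v3 = False, v4 = False, v5 = False, v6 = True

Check each clause:
  1. (v3 || v1 || v5) — v1 is true.
  2. (v1 || !v3) — v1 is true.
  3. (!v4 || !v6 || !v2) — !v4 is true.
  4. (!v5 || v6) — !v5 is true.
  5. (v2 || !v5) — !v5 is true.
  6. (v3 || v4 || !v5) — !v5 is true.
  7. (v5 || !v6 || v1) — v1 is true.
  8. (v1 || !v2) — v1 is true.
  9. (!v5 || !v6) — !v5 is true.
  10. (v4 || !v3 || !v1) — !v3 is true.
  11. (!v2 || !v3) — !v3 is true.
  12. (v6 || v5) — v6 is true.
  13. (v2 || !v5 || !v4) — !v5 is true.
  14. (v6 || v1 || v2) — v1 is true.
  15. (!v2 || v3 || v4) — !v2 is true.
  16. (!v4 || !v1 || v3) — !v4 is true.
  17. (v1 || v2) — v1 is true.
  18. (!v6 || !v2) — !v2 is true.
  19. (v6 || !v1 || v5) — v6 is true.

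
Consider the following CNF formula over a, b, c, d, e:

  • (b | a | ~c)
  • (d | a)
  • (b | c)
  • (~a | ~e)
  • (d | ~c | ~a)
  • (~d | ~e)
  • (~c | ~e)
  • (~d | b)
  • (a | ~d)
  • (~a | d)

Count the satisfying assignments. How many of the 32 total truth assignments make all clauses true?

Satisfying assignments:
  a=T b=T c=F d=T e=F
  a=T b=T c=T d=T e=F
That's 2 in total.

2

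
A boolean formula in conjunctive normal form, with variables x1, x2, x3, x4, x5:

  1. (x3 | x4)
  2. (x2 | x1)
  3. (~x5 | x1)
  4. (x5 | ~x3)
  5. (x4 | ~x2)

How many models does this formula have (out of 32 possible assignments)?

8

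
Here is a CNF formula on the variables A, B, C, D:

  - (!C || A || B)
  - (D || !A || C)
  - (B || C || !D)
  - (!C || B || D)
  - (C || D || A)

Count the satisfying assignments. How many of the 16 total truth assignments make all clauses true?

7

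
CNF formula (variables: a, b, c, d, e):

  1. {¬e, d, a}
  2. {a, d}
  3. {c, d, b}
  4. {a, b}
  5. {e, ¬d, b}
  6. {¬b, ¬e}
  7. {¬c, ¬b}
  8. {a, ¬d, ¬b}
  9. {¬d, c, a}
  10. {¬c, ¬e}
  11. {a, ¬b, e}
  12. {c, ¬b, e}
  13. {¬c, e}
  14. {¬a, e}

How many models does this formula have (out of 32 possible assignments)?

The models are:
  a=T b=F c=F d=T e=T
Count: 1.

1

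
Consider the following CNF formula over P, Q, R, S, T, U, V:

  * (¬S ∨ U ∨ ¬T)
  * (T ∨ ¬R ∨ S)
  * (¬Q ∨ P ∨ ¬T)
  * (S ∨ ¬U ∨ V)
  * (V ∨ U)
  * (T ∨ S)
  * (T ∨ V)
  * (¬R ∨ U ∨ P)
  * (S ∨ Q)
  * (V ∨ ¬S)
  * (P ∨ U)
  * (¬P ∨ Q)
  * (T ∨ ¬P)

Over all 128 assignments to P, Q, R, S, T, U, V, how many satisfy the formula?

12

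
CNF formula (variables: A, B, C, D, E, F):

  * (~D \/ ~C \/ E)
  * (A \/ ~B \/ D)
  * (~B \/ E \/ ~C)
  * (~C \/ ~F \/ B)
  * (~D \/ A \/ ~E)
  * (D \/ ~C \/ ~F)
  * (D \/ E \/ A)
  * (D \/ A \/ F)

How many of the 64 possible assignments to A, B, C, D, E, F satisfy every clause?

Case analysis on D and A:
  D=T, A=T: 11 of the 16 assignments to (B,C,E,F) work.
  D=T, A=F: remaining (B,C,E,F) ∈ {(F,F,F,F); (F,F,F,T); (T,F,F,F); (T,F,F,T)} — 4.
  D=F, A=T: 11 of the 16 assignments to (B,C,E,F) work.
  D=F, A=F: remaining (B,C,E,F) ∈ {(F,F,T,T)} — 1.
Total: 11 + 4 + 11 + 1 = 27.

27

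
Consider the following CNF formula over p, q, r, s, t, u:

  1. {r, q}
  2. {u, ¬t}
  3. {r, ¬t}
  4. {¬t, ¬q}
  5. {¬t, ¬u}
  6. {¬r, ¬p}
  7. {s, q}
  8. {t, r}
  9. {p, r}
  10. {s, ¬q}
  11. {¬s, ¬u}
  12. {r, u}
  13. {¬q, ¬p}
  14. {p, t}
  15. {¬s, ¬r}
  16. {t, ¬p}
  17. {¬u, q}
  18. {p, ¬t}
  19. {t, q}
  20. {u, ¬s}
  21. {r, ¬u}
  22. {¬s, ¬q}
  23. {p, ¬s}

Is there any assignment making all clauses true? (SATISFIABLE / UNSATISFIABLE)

t = True:
  propagation gives u=True; an empty clause results — contradiction.
t = False:
  propagation gives r=True, p=False; an empty clause results — contradiction.
Every branch closes, so no satisfying assignment exists.

UNSATISFIABLE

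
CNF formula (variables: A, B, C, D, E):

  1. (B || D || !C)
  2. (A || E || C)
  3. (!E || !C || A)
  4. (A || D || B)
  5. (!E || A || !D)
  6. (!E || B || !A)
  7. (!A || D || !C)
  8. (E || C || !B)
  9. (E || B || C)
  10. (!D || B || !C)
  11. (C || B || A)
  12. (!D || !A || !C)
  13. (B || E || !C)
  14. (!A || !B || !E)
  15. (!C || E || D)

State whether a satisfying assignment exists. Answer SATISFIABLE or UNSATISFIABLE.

SATISFIABLE

Set A = False and propagate.
Set B = True and propagate.
Try C = False.
  then E is forced to True.
  then D is forced to False.
Every clause has at least one true literal under this assignment.
So A=False, B=True, C=False, D=False, E=True is a satisfying assignment.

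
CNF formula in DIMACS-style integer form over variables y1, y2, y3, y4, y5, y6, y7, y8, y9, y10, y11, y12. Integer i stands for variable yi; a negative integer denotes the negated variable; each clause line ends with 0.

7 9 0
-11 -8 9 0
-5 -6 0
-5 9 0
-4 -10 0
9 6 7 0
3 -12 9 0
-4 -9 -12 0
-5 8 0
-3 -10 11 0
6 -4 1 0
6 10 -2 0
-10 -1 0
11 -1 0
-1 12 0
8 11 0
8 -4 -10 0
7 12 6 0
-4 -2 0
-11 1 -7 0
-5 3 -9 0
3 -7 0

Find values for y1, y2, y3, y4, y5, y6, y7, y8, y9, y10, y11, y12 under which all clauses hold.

y1=False, y2=False, y3=True, y4=False, y5=True, y6=False, y7=False, y8=True, y9=True, y10=True, y11=True, y12=True

Pure literal: y2 appears only negated; assign y2 = False.
Pure literal: y4 appears only negated; assign y4 = False.
Try y1 = False.
Branch on y3: take y3 = True.
For the remaining variables, y5 = True, y6 = False, y7 = False, y8 = True, y9 = True, y10 = True, y11 = True, y12 = True works.
Every clause has at least one true literal under this assignment.
Check each clause:
  1. {y9, y7} — y9 is true.
  2. {¬y11, y9, ¬y8} — y9 is true.
  3. {¬y6, ¬y5} — ¬y6 is true.
  4. {y9, ¬y5} — y9 is true.
  5. {¬y10, ¬y4} — ¬y4 is true.
  6. {y6, y7, y9} — y9 is true.
  7. {y3, ¬y12, y9} — y9 is true.
  8. {¬y4, ¬y12, ¬y9} — ¬y4 is true.
  9. {y8, ¬y5} — y8 is true.
  10. {¬y3, ¬y10, y11} — y11 is true.
  11. {y1, ¬y4, y6} — ¬y4 is true.
  12. {¬y2, y6, y10} — y10 is true.
  13. {¬y10, ¬y1} — ¬y1 is true.
  14. {¬y1, y11} — y11 is true.
  15. {¬y1, y12} — y12 is true.
  16. {y11, y8} — y8 is true.
  17. {y8, ¬y4, ¬y10} — y8 is true.
  18. {y7, y12, y6} — y12 is true.
  19. {¬y2, ¬y4} — ¬y4 is true.
  20. {y1, ¬y11, ¬y7} — ¬y7 is true.
  21. {y3, ¬y5, ¬y9} — y3 is true.
  22. {y3, ¬y7} — ¬y7 is true.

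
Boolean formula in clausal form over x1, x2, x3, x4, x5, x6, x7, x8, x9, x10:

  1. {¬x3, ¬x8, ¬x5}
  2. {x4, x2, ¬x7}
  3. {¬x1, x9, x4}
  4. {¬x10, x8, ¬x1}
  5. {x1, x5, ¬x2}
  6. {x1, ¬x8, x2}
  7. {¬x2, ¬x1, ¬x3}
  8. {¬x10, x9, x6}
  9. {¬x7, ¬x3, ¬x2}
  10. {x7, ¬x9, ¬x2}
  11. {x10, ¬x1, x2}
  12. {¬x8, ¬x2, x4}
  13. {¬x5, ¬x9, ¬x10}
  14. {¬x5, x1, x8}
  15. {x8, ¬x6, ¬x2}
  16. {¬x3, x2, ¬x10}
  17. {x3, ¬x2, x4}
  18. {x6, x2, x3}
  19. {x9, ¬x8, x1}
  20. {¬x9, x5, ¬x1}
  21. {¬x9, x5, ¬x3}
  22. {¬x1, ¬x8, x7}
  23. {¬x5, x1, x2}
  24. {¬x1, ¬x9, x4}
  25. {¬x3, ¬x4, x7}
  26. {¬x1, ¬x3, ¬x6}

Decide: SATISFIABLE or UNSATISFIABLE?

SATISFIABLE

Try x1 = True.
Set x2 = True and propagate.
  then x3 is forced to False.
  then x4 is forced to True.
The remaining clauses are satisfied by x5 = False, x6 = True, x7 = True, x8 = True, x9 = False, x10 = True.
So x1 = True, x2 = True, x3 = False, x4 = True, x5 = False, x6 = True, x7 = True, x8 = True, x9 = False, x10 = True is a satisfying assignment.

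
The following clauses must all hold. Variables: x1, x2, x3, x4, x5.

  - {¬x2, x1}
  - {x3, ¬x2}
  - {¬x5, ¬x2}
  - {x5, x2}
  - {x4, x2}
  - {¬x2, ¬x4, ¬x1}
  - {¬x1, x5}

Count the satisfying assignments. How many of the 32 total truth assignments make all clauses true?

Satisfying assignments:
  x1=F x2=F x3=F x4=T x5=T
  x1=F x2=F x3=T x4=T x5=T
  x1=T x2=F x3=F x4=T x5=T
  x1=T x2=F x3=T x4=T x5=T
That's 4 in total.

4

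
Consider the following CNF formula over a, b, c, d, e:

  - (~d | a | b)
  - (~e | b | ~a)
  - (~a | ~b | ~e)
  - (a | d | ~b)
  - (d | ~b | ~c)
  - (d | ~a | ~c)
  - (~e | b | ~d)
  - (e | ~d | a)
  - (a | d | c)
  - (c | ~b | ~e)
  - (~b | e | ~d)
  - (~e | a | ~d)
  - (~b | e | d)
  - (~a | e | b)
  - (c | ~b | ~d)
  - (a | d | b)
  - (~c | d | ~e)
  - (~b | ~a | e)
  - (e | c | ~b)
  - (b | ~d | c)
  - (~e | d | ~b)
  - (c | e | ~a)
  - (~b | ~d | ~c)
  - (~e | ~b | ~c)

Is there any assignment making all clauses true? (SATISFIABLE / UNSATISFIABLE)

UNSATISFIABLE

b = True:
  d = True:
    propagation gives e=True, a=False; an empty clause results — contradiction.
  d = False:
    propagation gives a=True, e=False; an empty clause results — contradiction.
b = False:
  a = True:
    propagation gives e=False; an empty clause results — contradiction.
  a = False:
    propagation gives d=False; an empty clause results — contradiction.
Every branch closes, so no satisfying assignment exists.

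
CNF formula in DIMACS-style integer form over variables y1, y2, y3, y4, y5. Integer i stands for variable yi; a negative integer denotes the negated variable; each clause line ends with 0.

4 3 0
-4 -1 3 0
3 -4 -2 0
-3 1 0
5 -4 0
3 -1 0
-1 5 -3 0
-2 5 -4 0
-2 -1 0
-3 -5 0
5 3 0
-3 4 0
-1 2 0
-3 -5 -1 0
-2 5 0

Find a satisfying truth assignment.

Branch on y1: take y1 = False.
  then y3 is forced to False.
  then y4 is forced to True.
  then y2 is forced to False.
  then y5 is forced to True.

y1=False, y2=False, y3=False, y4=True, y5=True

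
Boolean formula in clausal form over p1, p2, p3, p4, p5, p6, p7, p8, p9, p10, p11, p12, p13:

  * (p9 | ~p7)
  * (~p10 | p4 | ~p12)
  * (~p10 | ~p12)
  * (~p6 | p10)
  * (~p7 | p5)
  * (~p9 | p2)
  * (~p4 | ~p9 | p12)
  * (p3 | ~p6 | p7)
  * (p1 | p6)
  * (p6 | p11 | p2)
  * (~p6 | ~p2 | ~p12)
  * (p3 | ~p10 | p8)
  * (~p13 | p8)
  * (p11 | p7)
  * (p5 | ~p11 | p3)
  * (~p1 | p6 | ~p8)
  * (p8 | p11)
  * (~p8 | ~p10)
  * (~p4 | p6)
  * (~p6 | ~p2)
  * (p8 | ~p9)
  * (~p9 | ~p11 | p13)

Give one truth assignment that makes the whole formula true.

Pure literal: p3 appears only positively; assign p3 = True.
Set p1 = True and propagate.
Set p2 = True and propagate.
  then p6 is forced to False.
  then p8 is forced to False.
  then p13 is forced to False.
  then p11 is forced to True.
  then p4 is forced to False.
  then p9 is forced to False.
  then p7 is forced to False.
The remaining clauses are satisfied by p5 = False, p10 = True, p12 = False.
Every clause has at least one true literal under this assignment.
Check each clause:
  1. (~p7 | p9) — ~p7 is true.
  2. (~p10 | p4 | ~p12) — ~p12 is true.
  3. (~p12 | ~p10) — ~p12 is true.
  4. (p10 | ~p6) — ~p6 is true.
  5. (p5 | ~p7) — ~p7 is true.
  6. (~p9 | p2) — p2 is true.
  7. (p12 | ~p4 | ~p9) — ~p4 is true.
  8. (p7 | ~p6 | p3) — ~p6 is true.
  9. (p6 | p1) — p1 is true.
  10. (p11 | p6 | p2) — p2 is true.
  11. (~p2 | ~p12 | ~p6) — ~p6 is true.
  12. (p8 | ~p10 | p3) — p3 is true.
  13. (p8 | ~p13) — ~p13 is true.
  14. (p7 | p11) — p11 is true.
  15. (p3 | ~p11 | p5) — p3 is true.
  16. (~p8 | ~p1 | p6) — ~p8 is true.
  17. (p11 | p8) — p11 is true.
  18. (~p8 | ~p10) — ~p8 is true.
  19. (~p4 | p6) — ~p4 is true.
  20. (~p6 | ~p2) — ~p6 is true.
  21. (p8 | ~p9) — ~p9 is true.
  22. (p13 | ~p11 | ~p9) — ~p9 is true.

p1=T, p2=T, p3=T, p4=F, p5=F, p6=F, p7=F, p8=F, p9=F, p10=T, p11=T, p12=F, p13=F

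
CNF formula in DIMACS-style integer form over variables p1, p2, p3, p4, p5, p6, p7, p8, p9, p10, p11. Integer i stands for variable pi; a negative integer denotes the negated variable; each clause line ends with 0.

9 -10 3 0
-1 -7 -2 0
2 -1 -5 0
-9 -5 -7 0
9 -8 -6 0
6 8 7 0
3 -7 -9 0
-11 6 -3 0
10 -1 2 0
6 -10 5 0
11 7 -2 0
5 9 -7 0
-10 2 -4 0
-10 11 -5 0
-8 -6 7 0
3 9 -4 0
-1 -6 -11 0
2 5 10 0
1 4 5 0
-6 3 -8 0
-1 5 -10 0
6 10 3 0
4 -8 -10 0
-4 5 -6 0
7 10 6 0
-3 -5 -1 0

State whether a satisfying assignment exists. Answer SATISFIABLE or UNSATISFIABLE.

Branch on p1: take p1 = False.
Set p2 = False and propagate.
Set p3 = True and propagate.
For the remaining variables, p4 = False, p5 = True, p6 = True, p7 = False, p8 = False, p9 = False, p10 = False, p11 = True works.
So p1 = F, p2 = F, p3 = T, p4 = F, p5 = T, p6 = T, p7 = F, p8 = F, p9 = F, p10 = F, p11 = T is a satisfying assignment.

SATISFIABLE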